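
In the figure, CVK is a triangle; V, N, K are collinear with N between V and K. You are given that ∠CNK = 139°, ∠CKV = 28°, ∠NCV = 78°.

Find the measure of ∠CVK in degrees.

1. ∠CNV = 41°  [linear pair at N on VK]
2. ∠CVN = 61°  [△CVN]
3. ∠CVK = 61°  [N on ray VK]

∠CVK = 61°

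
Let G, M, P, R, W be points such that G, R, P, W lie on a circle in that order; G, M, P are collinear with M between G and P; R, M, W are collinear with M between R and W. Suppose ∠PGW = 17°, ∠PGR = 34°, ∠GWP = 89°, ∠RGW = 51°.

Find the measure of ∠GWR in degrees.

1. ∠GPW = 74°  [△GPW]
2. ∠GRW = 74°  [same arc GW]
3. ∠GWR = 55°  [△GRW]

∠GWR = 55°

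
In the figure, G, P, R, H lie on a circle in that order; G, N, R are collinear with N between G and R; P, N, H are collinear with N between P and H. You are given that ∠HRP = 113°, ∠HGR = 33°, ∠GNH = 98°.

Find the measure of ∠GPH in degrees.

1. ∠HGP = 67°  [cyclic GPRH, opposite ∠G+∠R]
2. ∠GHP = 49°  [△GNH]
3. ∠GPH = 64°  [△GPH]

∠GPH = 64°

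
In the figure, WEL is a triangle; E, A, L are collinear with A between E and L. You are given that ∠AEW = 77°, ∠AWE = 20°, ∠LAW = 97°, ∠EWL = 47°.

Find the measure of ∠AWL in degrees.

1. ∠LEW = 77°  [A on ray EL]
2. ∠ELW = 56°  [△WEL]
3. ∠ALW = 56°  [A on ray LE]
4. ∠AWL = 27°  [△WAL]

∠AWL = 27°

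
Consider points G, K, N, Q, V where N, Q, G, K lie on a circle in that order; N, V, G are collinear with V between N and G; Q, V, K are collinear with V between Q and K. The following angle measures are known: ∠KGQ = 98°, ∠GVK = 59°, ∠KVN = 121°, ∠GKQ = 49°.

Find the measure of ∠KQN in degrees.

∠KQN = 72°

1. ∠NVQ = 59°  [vertical angles at V]
2. ∠GNQ = 49°  [same arc QG]
3. ∠KQN = 72°  [△NVQ]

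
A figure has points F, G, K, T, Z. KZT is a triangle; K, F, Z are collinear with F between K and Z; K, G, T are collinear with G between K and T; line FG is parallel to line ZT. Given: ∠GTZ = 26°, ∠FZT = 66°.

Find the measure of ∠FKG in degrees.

∠FKG = 88°

1. ∠KTZ = 26°  [G on ray TK]
2. ∠KZT = 66°  [F on ray ZK]
3. ∠TKZ = 88°  [△KZT]
4. ∠FKG = 88°  [F on KZ, G on KT]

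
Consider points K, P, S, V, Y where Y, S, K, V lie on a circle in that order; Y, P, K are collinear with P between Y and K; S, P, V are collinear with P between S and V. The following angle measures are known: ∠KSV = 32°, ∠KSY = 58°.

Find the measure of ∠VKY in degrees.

1. ∠KYV = 32°  [same arc KV]
2. ∠KVY = 122°  [cyclic YSKV, opposite ∠S+∠V]
3. ∠VKY = 26°  [△YKV]

∠VKY = 26°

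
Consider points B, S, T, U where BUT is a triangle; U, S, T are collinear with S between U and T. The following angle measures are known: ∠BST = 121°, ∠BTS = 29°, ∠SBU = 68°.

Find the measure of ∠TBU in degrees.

∠TBU = 98°

1. ∠BSU = 59°  [linear pair at S on UT]
2. ∠BTU = 29°  [S on ray TU]
3. ∠BUS = 53°  [△BUS]
4. ∠BUT = 53°  [S on ray UT]
5. ∠TBU = 98°  [△BUT]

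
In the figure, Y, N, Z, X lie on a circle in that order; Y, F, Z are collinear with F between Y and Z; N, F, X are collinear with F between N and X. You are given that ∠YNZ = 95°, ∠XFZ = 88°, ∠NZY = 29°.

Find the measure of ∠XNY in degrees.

1. ∠NYZ = 56°  [△YNZ]
2. ∠NFY = 88°  [vertical angles at F]
3. ∠XNY = 36°  [△YFN]

∠XNY = 36°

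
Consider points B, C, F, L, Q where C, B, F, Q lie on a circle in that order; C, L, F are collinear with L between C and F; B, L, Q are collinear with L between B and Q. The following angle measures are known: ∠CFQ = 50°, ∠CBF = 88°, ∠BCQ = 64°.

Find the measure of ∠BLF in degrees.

∠BLF = 76°

1. ∠CBQ = 50°  [same arc CQ]
2. ∠CQF = 92°  [cyclic CBFQ, opposite ∠B+∠Q]
3. ∠BQC = 66°  [△CBQ]
4. ∠FCQ = 38°  [△CFQ]
5. ∠BFC = 66°  [same arc CB]
6. ∠FBQ = 38°  [same arc FQ]
7. ∠BLF = 76°  [△BLF]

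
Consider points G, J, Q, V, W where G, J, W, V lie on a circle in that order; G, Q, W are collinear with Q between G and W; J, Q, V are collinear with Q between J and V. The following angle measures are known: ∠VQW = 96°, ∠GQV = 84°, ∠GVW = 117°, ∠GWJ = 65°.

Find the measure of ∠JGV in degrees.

∠JGV = 83°

1. ∠GQJ = 96°  [vertical angles at Q]
2. ∠GJW = 63°  [cyclic GJWV, opposite ∠J+∠V]
3. ∠GVJ = 65°  [same arc GJ]
4. ∠JGW = 52°  [△GJW]
5. ∠GJV = 32°  [△GQJ]
6. ∠JGV = 83°  [△GJV]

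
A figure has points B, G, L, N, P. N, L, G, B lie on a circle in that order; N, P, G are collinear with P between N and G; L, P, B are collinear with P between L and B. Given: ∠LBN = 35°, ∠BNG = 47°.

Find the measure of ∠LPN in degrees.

∠LPN = 82°

1. ∠LGN = 35°  [same arc NL]
2. ∠BLG = 47°  [same arc GB]
3. ∠GPL = 98°  [△LPG]
4. ∠LPN = 82°  [linear pair at P on NG]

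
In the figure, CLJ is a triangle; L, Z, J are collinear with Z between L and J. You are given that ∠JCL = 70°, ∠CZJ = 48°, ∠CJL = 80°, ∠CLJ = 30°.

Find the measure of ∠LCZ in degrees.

1. ∠CZL = 132°  [linear pair at Z on LJ]
2. ∠CLZ = 30°  [Z on ray LJ]
3. ∠LCZ = 18°  [△CLZ]

∠LCZ = 18°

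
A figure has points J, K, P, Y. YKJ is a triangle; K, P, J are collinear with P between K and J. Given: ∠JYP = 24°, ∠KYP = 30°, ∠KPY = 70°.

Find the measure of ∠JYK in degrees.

∠JYK = 54°

1. ∠PKY = 80°  [△YKP]
2. ∠JPY = 110°  [linear pair at P on KJ]
3. ∠JKY = 80°  [P on ray KJ]
4. ∠PJY = 46°  [△YPJ]
5. ∠KJY = 46°  [P on ray JK]
6. ∠JYK = 54°  [△YKJ]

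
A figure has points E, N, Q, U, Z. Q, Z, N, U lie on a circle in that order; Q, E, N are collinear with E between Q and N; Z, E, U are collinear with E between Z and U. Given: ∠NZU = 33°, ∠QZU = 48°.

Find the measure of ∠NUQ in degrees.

∠NUQ = 99°

1. ∠NQU = 33°  [same arc NU]
2. ∠QNU = 48°  [same arc QU]
3. ∠NUQ = 99°  [△QNU]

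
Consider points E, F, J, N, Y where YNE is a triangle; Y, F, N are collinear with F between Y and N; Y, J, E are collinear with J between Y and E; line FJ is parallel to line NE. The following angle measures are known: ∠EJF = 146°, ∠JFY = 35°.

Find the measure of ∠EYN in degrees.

1. ∠FJY = 34°  [linear pair at J on YE]
2. ∠FYJ = 111°  [△YFJ]
3. ∠EYN = 111°  [F on YN, J on YE]

∠EYN = 111°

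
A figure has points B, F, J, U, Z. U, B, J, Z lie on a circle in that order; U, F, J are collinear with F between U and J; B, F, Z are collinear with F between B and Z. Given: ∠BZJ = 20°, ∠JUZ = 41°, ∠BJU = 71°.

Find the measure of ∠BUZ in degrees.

∠BUZ = 61°

1. ∠JBZ = 41°  [same arc JZ]
2. ∠BJZ = 119°  [△BJZ]
3. ∠BUZ = 61°  [cyclic UBJZ, opposite ∠U+∠J]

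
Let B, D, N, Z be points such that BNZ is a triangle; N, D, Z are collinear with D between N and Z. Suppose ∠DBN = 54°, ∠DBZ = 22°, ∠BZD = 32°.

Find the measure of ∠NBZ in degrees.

∠NBZ = 76°

1. ∠BDZ = 126°  [△BDZ]
2. ∠BZN = 32°  [D on ray ZN]
3. ∠BDN = 54°  [linear pair at D on NZ]
4. ∠BND = 72°  [△BND]
5. ∠BNZ = 72°  [D on ray NZ]
6. ∠NBZ = 76°  [△BNZ]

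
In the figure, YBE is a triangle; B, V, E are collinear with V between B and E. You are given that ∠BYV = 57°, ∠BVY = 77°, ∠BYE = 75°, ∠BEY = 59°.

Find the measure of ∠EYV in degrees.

∠EYV = 18°

1. ∠EVY = 103°  [linear pair at V on BE]
2. ∠VEY = 59°  [V on ray EB]
3. ∠EYV = 18°  [△YVE]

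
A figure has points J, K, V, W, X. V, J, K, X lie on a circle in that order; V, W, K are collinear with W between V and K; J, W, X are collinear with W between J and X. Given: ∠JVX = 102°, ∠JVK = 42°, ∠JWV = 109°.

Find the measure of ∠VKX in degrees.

1. ∠JXK = 42°  [same arc JK]
2. ∠KWX = 109°  [vertical angles at W]
3. ∠VKX = 29°  [△KWX]

∠VKX = 29°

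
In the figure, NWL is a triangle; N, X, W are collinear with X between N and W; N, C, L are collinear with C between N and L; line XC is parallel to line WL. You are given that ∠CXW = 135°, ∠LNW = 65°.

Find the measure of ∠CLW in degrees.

∠CLW = 70°

1. ∠CXN = 45°  [linear pair at X on NW]
2. ∠CNX = 65°  [X on NW, C on NL]
3. ∠NCX = 70°  [△NXC]
4. ∠LCX = 110°  [linear pair at C on NL]
5. ∠CLW = 70°  [XC∥WL, co-interior at L–C]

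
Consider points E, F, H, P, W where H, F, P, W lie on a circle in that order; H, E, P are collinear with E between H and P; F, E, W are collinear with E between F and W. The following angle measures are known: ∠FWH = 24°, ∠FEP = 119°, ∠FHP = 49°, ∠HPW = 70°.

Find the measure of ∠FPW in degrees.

1. ∠FPH = 24°  [same arc HF]
2. ∠PFW = 37°  [△FEP]
3. ∠FWP = 49°  [same arc FP]
4. ∠FPW = 94°  [△FPW]

∠FPW = 94°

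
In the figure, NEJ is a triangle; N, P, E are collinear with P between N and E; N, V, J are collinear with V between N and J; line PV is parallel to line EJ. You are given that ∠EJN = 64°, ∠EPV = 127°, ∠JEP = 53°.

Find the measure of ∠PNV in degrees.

1. ∠NVP = 64°  [PV∥EJ, corresponding at V]
2. ∠NPV = 53°  [linear pair at P on NE]
3. ∠PNV = 63°  [△NPV]

∠PNV = 63°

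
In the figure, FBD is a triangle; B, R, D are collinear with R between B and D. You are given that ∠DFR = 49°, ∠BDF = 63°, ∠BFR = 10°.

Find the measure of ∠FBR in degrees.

1. ∠FDR = 63°  [R on ray DB]
2. ∠DRF = 68°  [△FRD]
3. ∠BRF = 112°  [linear pair at R on BD]
4. ∠FBR = 58°  [△FBR]

∠FBR = 58°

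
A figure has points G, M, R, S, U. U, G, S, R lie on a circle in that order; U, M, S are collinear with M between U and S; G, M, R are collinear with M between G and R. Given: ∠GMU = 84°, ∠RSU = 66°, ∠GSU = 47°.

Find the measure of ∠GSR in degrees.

1. ∠RMS = 84°  [vertical angles at M]
2. ∠GMS = 96°  [linear pair at M on US]
3. ∠GRS = 30°  [△SMR]
4. ∠RGS = 37°  [△GMS]
5. ∠GSR = 113°  [△GSR]

∠GSR = 113°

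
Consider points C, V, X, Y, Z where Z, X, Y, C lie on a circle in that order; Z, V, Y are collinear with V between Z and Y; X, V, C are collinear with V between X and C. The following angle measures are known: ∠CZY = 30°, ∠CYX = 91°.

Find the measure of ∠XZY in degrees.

∠XZY = 59°

1. ∠CXY = 30°  [same arc YC]
2. ∠XCY = 59°  [△XYC]
3. ∠XZY = 59°  [same arc XY]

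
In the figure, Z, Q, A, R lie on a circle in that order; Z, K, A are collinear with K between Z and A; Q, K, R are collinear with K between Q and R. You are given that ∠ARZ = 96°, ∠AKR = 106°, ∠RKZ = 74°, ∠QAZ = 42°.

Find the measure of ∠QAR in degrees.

1. ∠AQZ = 84°  [cyclic ZQAR, opposite ∠Q+∠R]
2. ∠AKQ = 74°  [vertical angles at K]
3. ∠AZQ = 54°  [△ZQA]
4. ∠AQR = 64°  [△QKA]
5. ∠ARQ = 54°  [same arc QA]
6. ∠QAR = 62°  [△QAR]

∠QAR = 62°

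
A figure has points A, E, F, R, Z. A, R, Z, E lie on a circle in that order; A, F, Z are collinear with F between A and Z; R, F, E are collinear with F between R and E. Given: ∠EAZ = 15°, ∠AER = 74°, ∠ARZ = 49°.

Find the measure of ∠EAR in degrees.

∠EAR = 72°

1. ∠AEZ = 131°  [cyclic ARZE, opposite ∠R+∠E]
2. ∠AZE = 34°  [△AZE]
3. ∠ARE = 34°  [same arc AE]
4. ∠EAR = 72°  [△ARE]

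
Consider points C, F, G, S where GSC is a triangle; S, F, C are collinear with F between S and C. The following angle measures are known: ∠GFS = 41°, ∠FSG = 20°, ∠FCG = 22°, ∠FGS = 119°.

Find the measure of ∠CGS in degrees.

∠CGS = 138°

1. ∠CSG = 20°  [F on ray SC]
2. ∠GCS = 22°  [F on ray CS]
3. ∠CGS = 138°  [△GSC]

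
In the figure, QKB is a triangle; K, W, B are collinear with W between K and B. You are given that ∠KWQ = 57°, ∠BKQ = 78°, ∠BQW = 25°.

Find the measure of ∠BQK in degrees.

1. ∠BWQ = 123°  [linear pair at W on KB]
2. ∠QBW = 32°  [△QWB]
3. ∠KBQ = 32°  [W on ray BK]
4. ∠BQK = 70°  [△QKB]

∠BQK = 70°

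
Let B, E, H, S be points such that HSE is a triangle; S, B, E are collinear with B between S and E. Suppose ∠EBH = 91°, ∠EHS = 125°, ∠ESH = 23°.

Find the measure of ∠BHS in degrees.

1. ∠HBS = 89°  [linear pair at B on SE]
2. ∠BSH = 23°  [B on ray SE]
3. ∠BHS = 68°  [△HSB]

∠BHS = 68°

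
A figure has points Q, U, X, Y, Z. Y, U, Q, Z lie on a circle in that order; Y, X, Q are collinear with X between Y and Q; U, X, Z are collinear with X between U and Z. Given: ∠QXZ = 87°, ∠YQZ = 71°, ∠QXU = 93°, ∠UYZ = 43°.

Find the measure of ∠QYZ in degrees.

1. ∠YXZ = 93°  [linear pair at X on YQ]
2. ∠YUZ = 71°  [same arc YZ]
3. ∠UZY = 66°  [△YUZ]
4. ∠QYZ = 21°  [△YXZ]

∠QYZ = 21°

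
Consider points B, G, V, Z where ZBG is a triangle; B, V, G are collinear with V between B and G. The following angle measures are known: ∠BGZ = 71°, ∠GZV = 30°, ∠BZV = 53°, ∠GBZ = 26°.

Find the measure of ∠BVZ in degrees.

1. ∠VGZ = 71°  [V on ray GB]
2. ∠GVZ = 79°  [△ZVG]
3. ∠BVZ = 101°  [linear pair at V on BG]

∠BVZ = 101°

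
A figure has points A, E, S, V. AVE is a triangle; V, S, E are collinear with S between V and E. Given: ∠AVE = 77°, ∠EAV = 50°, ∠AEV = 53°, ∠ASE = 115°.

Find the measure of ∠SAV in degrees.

∠SAV = 38°

1. ∠AVS = 77°  [S on ray VE]
2. ∠ASV = 65°  [linear pair at S on VE]
3. ∠SAV = 38°  [△AVS]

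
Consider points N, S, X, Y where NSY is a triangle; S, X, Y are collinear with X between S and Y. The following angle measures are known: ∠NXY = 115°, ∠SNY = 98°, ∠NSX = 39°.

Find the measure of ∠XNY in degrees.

1. ∠NSY = 39°  [X on ray SY]
2. ∠NYS = 43°  [△NSY]
3. ∠NYX = 43°  [X on ray YS]
4. ∠XNY = 22°  [△NXY]

∠XNY = 22°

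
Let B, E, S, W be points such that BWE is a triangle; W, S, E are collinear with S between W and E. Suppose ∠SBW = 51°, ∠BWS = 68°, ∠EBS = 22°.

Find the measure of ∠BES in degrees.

1. ∠BSW = 61°  [△BWS]
2. ∠BSE = 119°  [linear pair at S on WE]
3. ∠BES = 39°  [△BSE]

∠BES = 39°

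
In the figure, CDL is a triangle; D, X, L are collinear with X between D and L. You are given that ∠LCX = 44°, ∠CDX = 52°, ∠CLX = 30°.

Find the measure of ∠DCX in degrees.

1. ∠CXL = 106°  [△CXL]
2. ∠CXD = 74°  [linear pair at X on DL]
3. ∠DCX = 54°  [△CDX]

∠DCX = 54°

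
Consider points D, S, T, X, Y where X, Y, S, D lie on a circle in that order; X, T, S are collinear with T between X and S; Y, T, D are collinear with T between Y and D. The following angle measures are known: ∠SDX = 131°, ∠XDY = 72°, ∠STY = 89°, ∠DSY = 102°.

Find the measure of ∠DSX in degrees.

∠DSX = 30°

1. ∠XSY = 72°  [same arc XY]
2. ∠DTX = 89°  [vertical angles at T]
3. ∠DYS = 19°  [△YTS]
4. ∠SDY = 59°  [△YSD]
5. ∠DTS = 91°  [linear pair at T on XS]
6. ∠DSX = 30°  [△STD]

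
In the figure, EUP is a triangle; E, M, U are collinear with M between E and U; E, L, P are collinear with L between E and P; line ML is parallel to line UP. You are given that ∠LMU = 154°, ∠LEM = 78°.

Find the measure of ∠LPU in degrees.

1. ∠EML = 26°  [linear pair at M on EU]
2. ∠ELM = 76°  [△EML]
3. ∠MLP = 104°  [linear pair at L on EP]
4. ∠LPU = 76°  [ML∥UP, co-interior at P–L]

∠LPU = 76°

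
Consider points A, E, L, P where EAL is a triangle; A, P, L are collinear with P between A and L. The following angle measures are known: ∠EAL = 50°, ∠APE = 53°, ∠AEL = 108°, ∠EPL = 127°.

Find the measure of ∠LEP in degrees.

1. ∠ALE = 22°  [△EAL]
2. ∠ELP = 22°  [P on ray LA]
3. ∠LEP = 31°  [△EPL]

∠LEP = 31°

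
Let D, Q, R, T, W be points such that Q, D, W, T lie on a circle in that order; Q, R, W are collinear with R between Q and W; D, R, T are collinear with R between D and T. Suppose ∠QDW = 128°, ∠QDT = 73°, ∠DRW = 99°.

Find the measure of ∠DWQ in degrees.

1. ∠QTW = 52°  [cyclic QDWT, opposite ∠D+∠T]
2. ∠QWT = 73°  [same arc QT]
3. ∠QRT = 99°  [vertical angles at R]
4. ∠TQW = 55°  [△QWT]
5. ∠DTQ = 26°  [△QRT]
6. ∠DWQ = 26°  [same arc QD]

∠DWQ = 26°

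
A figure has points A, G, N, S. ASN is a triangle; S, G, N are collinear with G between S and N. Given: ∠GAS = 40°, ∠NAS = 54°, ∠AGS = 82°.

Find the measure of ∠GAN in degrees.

∠GAN = 14°

1. ∠ASG = 58°  [△ASG]
2. ∠AGN = 98°  [linear pair at G on SN]
3. ∠ASN = 58°  [G on ray SN]
4. ∠ANS = 68°  [△ASN]
5. ∠ANG = 68°  [G on ray NS]
6. ∠GAN = 14°  [△AGN]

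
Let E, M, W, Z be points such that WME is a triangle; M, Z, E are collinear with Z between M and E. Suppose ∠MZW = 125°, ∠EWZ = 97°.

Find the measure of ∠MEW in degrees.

1. ∠EZW = 55°  [linear pair at Z on ME]
2. ∠WEZ = 28°  [△WZE]
3. ∠MEW = 28°  [Z on ray EM]

∠MEW = 28°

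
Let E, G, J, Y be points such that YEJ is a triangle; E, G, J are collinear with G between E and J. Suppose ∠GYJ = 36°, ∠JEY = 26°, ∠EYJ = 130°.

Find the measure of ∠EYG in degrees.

1. ∠EJY = 24°  [△YEJ]
2. ∠GEY = 26°  [G on ray EJ]
3. ∠GJY = 24°  [G on ray JE]
4. ∠JGY = 120°  [△YGJ]
5. ∠EGY = 60°  [linear pair at G on EJ]
6. ∠EYG = 94°  [△YEG]

∠EYG = 94°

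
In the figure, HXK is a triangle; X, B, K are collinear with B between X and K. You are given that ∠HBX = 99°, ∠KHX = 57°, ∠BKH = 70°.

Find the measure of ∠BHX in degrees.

∠BHX = 28°

1. ∠HKX = 70°  [B on ray KX]
2. ∠HXK = 53°  [△HXK]
3. ∠BXH = 53°  [B on ray XK]
4. ∠BHX = 28°  [△HXB]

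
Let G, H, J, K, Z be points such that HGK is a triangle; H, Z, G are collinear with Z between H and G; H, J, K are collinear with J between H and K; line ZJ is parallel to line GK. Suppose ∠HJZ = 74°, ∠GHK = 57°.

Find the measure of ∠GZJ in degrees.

1. ∠GKH = 74°  [ZJ∥GK, corresponding at J]
2. ∠HGK = 49°  [△HGK]
3. ∠HZJ = 49°  [ZJ∥GK, corresponding at Z]
4. ∠GZJ = 131°  [linear pair at Z on HG]

∠GZJ = 131°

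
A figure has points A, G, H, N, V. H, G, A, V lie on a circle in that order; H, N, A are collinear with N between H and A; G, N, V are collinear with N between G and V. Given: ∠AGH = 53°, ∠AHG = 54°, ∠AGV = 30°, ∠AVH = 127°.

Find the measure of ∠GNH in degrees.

∠GNH = 103°

1. ∠GAH = 73°  [△HGA]
2. ∠ANG = 77°  [△GNA]
3. ∠GNH = 103°  [linear pair at N on HA]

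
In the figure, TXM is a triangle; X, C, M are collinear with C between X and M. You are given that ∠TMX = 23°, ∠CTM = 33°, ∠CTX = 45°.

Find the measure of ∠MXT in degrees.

∠MXT = 79°

1. ∠CMT = 23°  [C on ray MX]
2. ∠MCT = 124°  [△TCM]
3. ∠TCX = 56°  [linear pair at C on XM]
4. ∠CXT = 79°  [△TXC]
5. ∠MXT = 79°  [C on ray XM]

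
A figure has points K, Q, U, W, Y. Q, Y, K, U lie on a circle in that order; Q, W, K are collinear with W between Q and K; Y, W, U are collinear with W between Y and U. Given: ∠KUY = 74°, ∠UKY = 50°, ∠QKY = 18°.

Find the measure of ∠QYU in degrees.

∠QYU = 32°

1. ∠UQY = 130°  [cyclic QYKU, opposite ∠Q+∠K]
2. ∠QUY = 18°  [same arc QY]
3. ∠QYU = 32°  [△QYU]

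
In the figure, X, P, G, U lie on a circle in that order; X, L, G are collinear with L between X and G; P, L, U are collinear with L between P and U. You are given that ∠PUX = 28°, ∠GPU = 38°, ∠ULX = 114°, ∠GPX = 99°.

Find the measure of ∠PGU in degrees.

∠PGU = 89°

1. ∠GXU = 38°  [△XLU]
2. ∠GLU = 66°  [linear pair at L on XG]
3. ∠GUX = 81°  [cyclic XPGU, opposite ∠P+∠U]
4. ∠UGX = 61°  [△XGU]
5. ∠GUP = 53°  [△GLU]
6. ∠PGU = 89°  [△PGU]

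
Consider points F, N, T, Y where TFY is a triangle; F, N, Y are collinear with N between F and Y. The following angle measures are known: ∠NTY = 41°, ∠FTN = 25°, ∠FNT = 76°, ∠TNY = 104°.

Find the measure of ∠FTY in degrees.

∠FTY = 66°

1. ∠NYT = 35°  [△TNY]
2. ∠NFT = 79°  [△TFN]
3. ∠FYT = 35°  [N on ray YF]
4. ∠TFY = 79°  [N on ray FY]
5. ∠FTY = 66°  [△TFY]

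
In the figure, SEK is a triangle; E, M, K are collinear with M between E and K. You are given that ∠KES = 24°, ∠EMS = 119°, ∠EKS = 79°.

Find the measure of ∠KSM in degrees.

∠KSM = 40°

1. ∠KMS = 61°  [linear pair at M on EK]
2. ∠MKS = 79°  [M on ray KE]
3. ∠KSM = 40°  [△SMK]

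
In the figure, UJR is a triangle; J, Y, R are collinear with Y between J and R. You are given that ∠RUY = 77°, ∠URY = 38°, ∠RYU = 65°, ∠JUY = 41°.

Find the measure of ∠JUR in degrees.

1. ∠JRU = 38°  [Y on ray RJ]
2. ∠JYU = 115°  [linear pair at Y on JR]
3. ∠UJY = 24°  [△UJY]
4. ∠RJU = 24°  [Y on ray JR]
5. ∠JUR = 118°  [△UJR]

∠JUR = 118°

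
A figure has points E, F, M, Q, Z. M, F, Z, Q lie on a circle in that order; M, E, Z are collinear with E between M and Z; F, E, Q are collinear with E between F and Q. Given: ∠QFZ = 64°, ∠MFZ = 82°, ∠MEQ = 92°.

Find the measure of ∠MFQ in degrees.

∠MFQ = 18°

1. ∠QMZ = 64°  [same arc ZQ]
2. ∠MQZ = 98°  [cyclic MFZQ, opposite ∠F+∠Q]
3. ∠MZQ = 18°  [△MZQ]
4. ∠MFQ = 18°  [same arc MQ]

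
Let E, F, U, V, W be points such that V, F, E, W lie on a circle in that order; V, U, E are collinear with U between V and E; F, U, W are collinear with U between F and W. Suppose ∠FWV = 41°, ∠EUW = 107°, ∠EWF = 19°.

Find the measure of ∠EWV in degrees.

∠EWV = 60°

1. ∠VUW = 73°  [linear pair at U on VE]
2. ∠VEW = 54°  [△EUW]
3. ∠EVW = 66°  [△VUW]
4. ∠EWV = 60°  [△VEW]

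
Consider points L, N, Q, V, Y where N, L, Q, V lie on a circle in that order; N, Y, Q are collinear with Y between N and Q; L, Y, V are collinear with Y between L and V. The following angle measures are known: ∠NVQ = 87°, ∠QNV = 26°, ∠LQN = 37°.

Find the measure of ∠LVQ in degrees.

∠LVQ = 50°

1. ∠NLQ = 93°  [cyclic NLQV, opposite ∠L+∠V]
2. ∠LNQ = 50°  [△NLQ]
3. ∠LVQ = 50°  [same arc LQ]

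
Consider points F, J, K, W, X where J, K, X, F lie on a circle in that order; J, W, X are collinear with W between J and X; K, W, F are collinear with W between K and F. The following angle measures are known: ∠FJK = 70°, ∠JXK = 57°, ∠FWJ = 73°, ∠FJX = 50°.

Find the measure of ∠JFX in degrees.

∠JFX = 77°

1. ∠FXK = 110°  [cyclic JKXF, opposite ∠J+∠X]
2. ∠FWX = 107°  [linear pair at W on JX]
3. ∠FKX = 50°  [same arc XF]
4. ∠KFX = 20°  [△KXF]
5. ∠FXJ = 53°  [△XWF]
6. ∠JFX = 77°  [△JXF]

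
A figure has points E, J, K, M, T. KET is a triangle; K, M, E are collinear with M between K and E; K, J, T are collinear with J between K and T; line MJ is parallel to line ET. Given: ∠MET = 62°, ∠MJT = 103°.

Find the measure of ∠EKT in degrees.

1. ∠KET = 62°  [M on ray EK]
2. ∠KJM = 77°  [linear pair at J on KT]
3. ∠JMK = 62°  [MJ∥ET, corresponding at M]
4. ∠JKM = 41°  [△KMJ]
5. ∠EKT = 41°  [M on KE, J on KT]

∠EKT = 41°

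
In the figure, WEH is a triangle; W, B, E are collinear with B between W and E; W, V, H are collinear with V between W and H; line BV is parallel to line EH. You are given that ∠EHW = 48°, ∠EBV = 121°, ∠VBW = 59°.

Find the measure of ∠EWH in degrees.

1. ∠BVW = 48°  [BV∥EH, corresponding at V]
2. ∠BWV = 73°  [△WBV]
3. ∠EWH = 73°  [B on WE, V on WH]

∠EWH = 73°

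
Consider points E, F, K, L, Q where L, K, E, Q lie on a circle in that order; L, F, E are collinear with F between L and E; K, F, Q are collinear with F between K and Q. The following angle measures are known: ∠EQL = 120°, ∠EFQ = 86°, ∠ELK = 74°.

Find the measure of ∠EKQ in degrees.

1. ∠EKL = 60°  [cyclic LKEQ, opposite ∠K+∠Q]
2. ∠KFL = 86°  [vertical angles at F]
3. ∠KEL = 46°  [△LKE]
4. ∠EFK = 94°  [linear pair at F on LE]
5. ∠EKQ = 40°  [△KFE]

∠EKQ = 40°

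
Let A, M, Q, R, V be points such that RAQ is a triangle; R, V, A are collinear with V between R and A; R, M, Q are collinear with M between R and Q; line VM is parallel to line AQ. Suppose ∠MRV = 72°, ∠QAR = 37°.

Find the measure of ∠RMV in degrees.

∠RMV = 71°

1. ∠ARQ = 72°  [V on RA, M on RQ]
2. ∠AQR = 71°  [△RAQ]
3. ∠RMV = 71°  [VM∥AQ, corresponding at M]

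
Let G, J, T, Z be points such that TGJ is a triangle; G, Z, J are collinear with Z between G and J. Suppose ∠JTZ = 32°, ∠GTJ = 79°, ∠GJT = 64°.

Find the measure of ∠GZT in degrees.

∠GZT = 96°

1. ∠TJZ = 64°  [Z on ray JG]
2. ∠JZT = 84°  [△TZJ]
3. ∠GZT = 96°  [linear pair at Z on GJ]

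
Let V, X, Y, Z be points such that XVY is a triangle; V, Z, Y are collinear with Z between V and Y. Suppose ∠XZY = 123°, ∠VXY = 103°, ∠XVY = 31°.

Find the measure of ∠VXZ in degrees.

∠VXZ = 92°

1. ∠VZX = 57°  [linear pair at Z on VY]
2. ∠XVZ = 31°  [Z on ray VY]
3. ∠VXZ = 92°  [△XVZ]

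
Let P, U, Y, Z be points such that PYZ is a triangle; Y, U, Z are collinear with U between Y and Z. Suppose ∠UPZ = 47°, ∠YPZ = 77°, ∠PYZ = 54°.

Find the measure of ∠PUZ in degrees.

∠PUZ = 84°

1. ∠PZY = 49°  [△PYZ]
2. ∠PZU = 49°  [U on ray ZY]
3. ∠PUZ = 84°  [△PUZ]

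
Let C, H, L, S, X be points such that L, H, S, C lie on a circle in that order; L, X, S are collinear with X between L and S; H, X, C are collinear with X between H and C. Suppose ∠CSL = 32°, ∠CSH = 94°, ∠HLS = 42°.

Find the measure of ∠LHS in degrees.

∠LHS = 76°

1. ∠CHL = 32°  [same arc LC]
2. ∠CLH = 86°  [cyclic LHSC, opposite ∠L+∠S]
3. ∠HCL = 62°  [△LHC]
4. ∠HSL = 62°  [same arc LH]
5. ∠LHS = 76°  [△LHS]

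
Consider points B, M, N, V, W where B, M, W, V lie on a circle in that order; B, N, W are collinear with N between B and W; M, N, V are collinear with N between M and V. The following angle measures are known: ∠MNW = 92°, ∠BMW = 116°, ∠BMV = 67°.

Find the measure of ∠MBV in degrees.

1. ∠BNV = 92°  [vertical angles at N]
2. ∠BVW = 64°  [cyclic BMWV, opposite ∠M+∠V]
3. ∠BWV = 67°  [same arc BV]
4. ∠VBW = 49°  [△BWV]
5. ∠BVM = 39°  [△BNV]
6. ∠MBV = 74°  [△BMV]

∠MBV = 74°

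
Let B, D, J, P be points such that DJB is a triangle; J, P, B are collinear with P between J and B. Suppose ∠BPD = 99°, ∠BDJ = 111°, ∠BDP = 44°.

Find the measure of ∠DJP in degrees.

1. ∠DBP = 37°  [△DPB]
2. ∠DBJ = 37°  [P on ray BJ]
3. ∠BJD = 32°  [△DJB]
4. ∠DJP = 32°  [P on ray JB]

∠DJP = 32°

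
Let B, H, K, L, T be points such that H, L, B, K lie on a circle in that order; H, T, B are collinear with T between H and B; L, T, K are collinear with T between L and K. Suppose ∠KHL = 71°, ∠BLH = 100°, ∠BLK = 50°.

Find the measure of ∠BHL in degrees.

1. ∠KBL = 109°  [cyclic HLBK, opposite ∠H+∠B]
2. ∠BKL = 21°  [△LBK]
3. ∠BHL = 21°  [same arc LB]

∠BHL = 21°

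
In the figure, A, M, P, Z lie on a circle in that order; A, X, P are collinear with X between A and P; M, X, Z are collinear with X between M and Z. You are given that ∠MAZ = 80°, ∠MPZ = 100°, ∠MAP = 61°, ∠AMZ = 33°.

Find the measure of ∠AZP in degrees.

1. ∠AZM = 67°  [△AMZ]
2. ∠APM = 67°  [same arc AM]
3. ∠AMP = 52°  [△AMP]
4. ∠AZP = 128°  [cyclic AMPZ, opposite ∠M+∠Z]

∠AZP = 128°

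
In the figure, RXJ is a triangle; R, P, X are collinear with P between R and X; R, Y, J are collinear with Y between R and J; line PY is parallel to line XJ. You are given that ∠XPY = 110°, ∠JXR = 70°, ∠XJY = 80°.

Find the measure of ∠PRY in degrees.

∠PRY = 30°

1. ∠RJX = 80°  [Y on ray JR]
2. ∠JRX = 30°  [△RXJ]
3. ∠PRY = 30°  [P on RX, Y on RJ]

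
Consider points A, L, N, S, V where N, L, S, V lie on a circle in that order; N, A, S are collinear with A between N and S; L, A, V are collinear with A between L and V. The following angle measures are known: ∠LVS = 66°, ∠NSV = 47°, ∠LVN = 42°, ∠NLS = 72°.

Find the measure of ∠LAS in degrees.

∠LAS = 113°

1. ∠LNS = 66°  [same arc LS]
2. ∠NLV = 47°  [same arc NV]
3. ∠LAN = 67°  [△NAL]
4. ∠LAS = 113°  [linear pair at A on NS]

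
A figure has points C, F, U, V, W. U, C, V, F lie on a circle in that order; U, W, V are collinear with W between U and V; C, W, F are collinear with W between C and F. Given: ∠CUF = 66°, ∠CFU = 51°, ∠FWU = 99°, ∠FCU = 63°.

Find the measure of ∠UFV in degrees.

1. ∠FUV = 30°  [△UWF]
2. ∠FVU = 63°  [same arc UF]
3. ∠UFV = 87°  [△UVF]

∠UFV = 87°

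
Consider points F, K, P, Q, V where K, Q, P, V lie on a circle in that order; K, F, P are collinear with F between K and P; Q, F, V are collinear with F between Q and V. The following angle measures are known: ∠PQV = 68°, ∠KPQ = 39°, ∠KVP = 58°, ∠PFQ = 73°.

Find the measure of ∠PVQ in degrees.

∠PVQ = 19°

1. ∠KQP = 122°  [cyclic KQPV, opposite ∠Q+∠V]
2. ∠PKQ = 19°  [△KQP]
3. ∠PVQ = 19°  [same arc QP]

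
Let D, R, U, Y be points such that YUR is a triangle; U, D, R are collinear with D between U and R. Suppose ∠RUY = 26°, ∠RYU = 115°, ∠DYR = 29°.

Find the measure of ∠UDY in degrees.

∠UDY = 68°

1. ∠URY = 39°  [△YUR]
2. ∠DRY = 39°  [D on ray RU]
3. ∠RDY = 112°  [△YDR]
4. ∠UDY = 68°  [linear pair at D on UR]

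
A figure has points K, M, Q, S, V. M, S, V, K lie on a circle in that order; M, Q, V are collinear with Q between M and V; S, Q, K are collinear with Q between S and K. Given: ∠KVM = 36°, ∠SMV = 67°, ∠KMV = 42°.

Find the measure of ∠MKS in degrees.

∠MKS = 35°

1. ∠KSM = 36°  [same arc MK]
2. ∠MQS = 77°  [△MQS]
3. ∠KSV = 42°  [same arc VK]
4. ∠SQV = 103°  [linear pair at Q on MV]
5. ∠MVS = 35°  [△SQV]
6. ∠MKS = 35°  [same arc MS]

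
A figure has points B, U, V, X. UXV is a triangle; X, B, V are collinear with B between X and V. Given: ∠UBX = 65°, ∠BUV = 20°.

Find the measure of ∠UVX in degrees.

1. ∠UBV = 115°  [linear pair at B on XV]
2. ∠BVU = 45°  [△UBV]
3. ∠UVX = 45°  [B on ray VX]

∠UVX = 45°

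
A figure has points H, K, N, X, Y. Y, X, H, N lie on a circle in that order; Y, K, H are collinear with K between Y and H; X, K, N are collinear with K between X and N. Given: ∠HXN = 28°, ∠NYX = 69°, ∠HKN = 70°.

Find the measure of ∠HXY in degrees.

1. ∠HYN = 28°  [same arc HN]
2. ∠NHX = 111°  [cyclic YXHN, opposite ∠Y+∠H]
3. ∠NKY = 110°  [linear pair at K on YH]
4. ∠XNY = 42°  [△YKN]
5. ∠HNX = 41°  [△XHN]
6. ∠XHY = 42°  [same arc YX]
7. ∠HYX = 41°  [same arc XH]
8. ∠HXY = 97°  [△YXH]

∠HXY = 97°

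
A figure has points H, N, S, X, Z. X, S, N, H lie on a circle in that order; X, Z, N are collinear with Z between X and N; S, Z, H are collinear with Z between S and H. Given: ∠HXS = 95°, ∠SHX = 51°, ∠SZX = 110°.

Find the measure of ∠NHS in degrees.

1. ∠HSX = 34°  [△XSH]
2. ∠HZN = 110°  [vertical angles at Z]
3. ∠HNX = 34°  [same arc XH]
4. ∠NHS = 36°  [△NZH]

∠NHS = 36°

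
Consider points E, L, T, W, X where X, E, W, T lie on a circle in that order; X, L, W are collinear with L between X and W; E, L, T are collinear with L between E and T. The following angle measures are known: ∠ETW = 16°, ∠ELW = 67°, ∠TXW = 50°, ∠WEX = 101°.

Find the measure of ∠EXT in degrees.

∠EXT = 66°

1. ∠EXW = 16°  [same arc EW]
2. ∠TLX = 67°  [vertical angles at L]
3. ∠ELX = 113°  [linear pair at L on XW]
4. ∠ETX = 63°  [△XLT]
5. ∠TEX = 51°  [△XLE]
6. ∠EXT = 66°  [△XET]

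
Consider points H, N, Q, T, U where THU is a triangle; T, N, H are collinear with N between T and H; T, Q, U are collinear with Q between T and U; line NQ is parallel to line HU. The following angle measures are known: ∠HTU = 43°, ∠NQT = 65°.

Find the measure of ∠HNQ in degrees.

∠HNQ = 108°

1. ∠NTQ = 43°  [N on TH, Q on TU]
2. ∠QNT = 72°  [△TNQ]
3. ∠HNQ = 108°  [linear pair at N on TH]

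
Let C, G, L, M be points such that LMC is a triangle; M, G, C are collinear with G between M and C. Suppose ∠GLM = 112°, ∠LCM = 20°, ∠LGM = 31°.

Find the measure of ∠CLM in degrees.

1. ∠GML = 37°  [△LMG]
2. ∠CML = 37°  [G on ray MC]
3. ∠CLM = 123°  [△LMC]

∠CLM = 123°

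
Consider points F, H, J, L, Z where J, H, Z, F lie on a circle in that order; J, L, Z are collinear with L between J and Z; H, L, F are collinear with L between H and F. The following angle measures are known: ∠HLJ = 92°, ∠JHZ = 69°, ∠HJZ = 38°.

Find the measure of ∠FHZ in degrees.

∠FHZ = 19°

1. ∠HLZ = 88°  [linear pair at L on JZ]
2. ∠HZJ = 73°  [△JHZ]
3. ∠FHZ = 19°  [△HLZ]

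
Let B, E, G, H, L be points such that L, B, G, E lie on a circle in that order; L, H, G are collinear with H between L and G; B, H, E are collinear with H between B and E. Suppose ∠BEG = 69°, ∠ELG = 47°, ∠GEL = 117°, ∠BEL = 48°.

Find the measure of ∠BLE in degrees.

∠BLE = 116°

1. ∠EBG = 47°  [same arc GE]
2. ∠BGE = 64°  [△BGE]
3. ∠BLE = 116°  [cyclic LBGE, opposite ∠L+∠G]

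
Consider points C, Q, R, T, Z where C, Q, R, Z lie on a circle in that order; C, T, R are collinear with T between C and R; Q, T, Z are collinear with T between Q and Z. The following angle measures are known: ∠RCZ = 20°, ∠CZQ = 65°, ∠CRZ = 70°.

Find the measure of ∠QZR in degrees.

∠QZR = 25°

1. ∠CTZ = 95°  [△CTZ]
2. ∠RTZ = 85°  [linear pair at T on CR]
3. ∠QZR = 25°  [△RTZ]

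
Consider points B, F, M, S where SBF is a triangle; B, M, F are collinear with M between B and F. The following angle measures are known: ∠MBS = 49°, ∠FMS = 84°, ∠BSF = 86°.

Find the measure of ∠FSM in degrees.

1. ∠FBS = 49°  [M on ray BF]
2. ∠BFS = 45°  [△SBF]
3. ∠MFS = 45°  [M on ray FB]
4. ∠FSM = 51°  [△SMF]

∠FSM = 51°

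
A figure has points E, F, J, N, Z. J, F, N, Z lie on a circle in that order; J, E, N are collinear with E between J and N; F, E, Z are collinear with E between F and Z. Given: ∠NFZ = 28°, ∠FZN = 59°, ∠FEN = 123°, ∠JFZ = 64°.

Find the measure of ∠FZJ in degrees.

∠FZJ = 29°

1. ∠NJZ = 28°  [same arc NZ]
2. ∠JEZ = 123°  [vertical angles at E]
3. ∠FZJ = 29°  [△JEZ]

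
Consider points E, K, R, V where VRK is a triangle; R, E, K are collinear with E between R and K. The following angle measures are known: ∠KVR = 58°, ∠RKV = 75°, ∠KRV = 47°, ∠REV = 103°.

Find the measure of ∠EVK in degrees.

1. ∠EKV = 75°  [E on ray KR]
2. ∠KEV = 77°  [linear pair at E on RK]
3. ∠EVK = 28°  [△VEK]

∠EVK = 28°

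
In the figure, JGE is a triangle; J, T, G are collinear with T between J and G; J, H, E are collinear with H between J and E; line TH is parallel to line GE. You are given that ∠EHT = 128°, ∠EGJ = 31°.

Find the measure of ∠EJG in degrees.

1. ∠JHT = 52°  [linear pair at H on JE]
2. ∠HTJ = 31°  [TH∥GE, corresponding at T]
3. ∠HJT = 97°  [△JTH]
4. ∠EJG = 97°  [T on JG, H on JE]

∠EJG = 97°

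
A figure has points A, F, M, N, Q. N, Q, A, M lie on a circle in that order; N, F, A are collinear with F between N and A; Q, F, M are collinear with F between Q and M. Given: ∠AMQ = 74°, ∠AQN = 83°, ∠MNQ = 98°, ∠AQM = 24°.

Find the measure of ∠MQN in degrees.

∠MQN = 59°

1. ∠AMN = 97°  [cyclic NQAM, opposite ∠Q+∠M]
2. ∠ANM = 24°  [same arc AM]
3. ∠MAN = 59°  [△NAM]
4. ∠MQN = 59°  [same arc NM]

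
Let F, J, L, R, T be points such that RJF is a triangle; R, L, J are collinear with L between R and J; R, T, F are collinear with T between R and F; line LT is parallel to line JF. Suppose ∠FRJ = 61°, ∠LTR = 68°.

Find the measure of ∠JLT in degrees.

∠JLT = 129°

1. ∠LRT = 61°  [L on RJ, T on RF]
2. ∠RLT = 51°  [△RLT]
3. ∠JLT = 129°  [linear pair at L on RJ]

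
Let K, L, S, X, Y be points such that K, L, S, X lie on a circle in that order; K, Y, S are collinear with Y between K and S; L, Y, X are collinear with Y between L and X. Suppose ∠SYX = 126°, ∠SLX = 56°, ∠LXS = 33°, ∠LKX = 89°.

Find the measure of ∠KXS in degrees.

1. ∠KSX = 21°  [△SYX]
2. ∠SKX = 56°  [same arc SX]
3. ∠KXS = 103°  [△KSX]

∠KXS = 103°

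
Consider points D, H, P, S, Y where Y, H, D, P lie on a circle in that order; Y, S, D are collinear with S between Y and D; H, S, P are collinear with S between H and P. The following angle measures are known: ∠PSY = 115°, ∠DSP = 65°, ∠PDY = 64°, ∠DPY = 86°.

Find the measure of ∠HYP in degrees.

∠HYP = 81°

1. ∠PHY = 64°  [same arc YP]
2. ∠DYP = 30°  [△YDP]
3. ∠HPY = 35°  [△YSP]
4. ∠HYP = 81°  [△YHP]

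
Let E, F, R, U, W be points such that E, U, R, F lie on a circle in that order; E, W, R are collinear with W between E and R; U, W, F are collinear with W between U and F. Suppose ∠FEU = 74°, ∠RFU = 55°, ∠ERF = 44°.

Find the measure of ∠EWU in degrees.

∠EWU = 81°

1. ∠REU = 55°  [same arc UR]
2. ∠EUF = 44°  [same arc EF]
3. ∠EWU = 81°  [△EWU]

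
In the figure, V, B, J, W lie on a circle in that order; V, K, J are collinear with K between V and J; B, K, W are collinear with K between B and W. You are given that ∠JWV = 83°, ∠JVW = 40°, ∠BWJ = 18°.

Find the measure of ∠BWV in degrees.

∠BWV = 65°

1. ∠JBV = 97°  [cyclic VBJW, opposite ∠B+∠W]
2. ∠BVJ = 18°  [same arc BJ]
3. ∠BJV = 65°  [△VBJ]
4. ∠BWV = 65°  [same arc VB]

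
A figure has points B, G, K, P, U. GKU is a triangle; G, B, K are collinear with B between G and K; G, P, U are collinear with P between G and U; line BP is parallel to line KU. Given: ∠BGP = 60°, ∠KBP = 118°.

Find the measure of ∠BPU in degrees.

1. ∠GBP = 62°  [linear pair at B on GK]
2. ∠BPG = 58°  [△GBP]
3. ∠BPU = 122°  [linear pair at P on GU]

∠BPU = 122°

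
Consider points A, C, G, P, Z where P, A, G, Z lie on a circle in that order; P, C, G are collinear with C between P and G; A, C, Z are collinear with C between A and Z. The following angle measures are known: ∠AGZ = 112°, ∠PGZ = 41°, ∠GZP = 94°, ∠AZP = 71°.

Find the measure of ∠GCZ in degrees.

∠GCZ = 116°

1. ∠GPZ = 45°  [△PGZ]
2. ∠PCZ = 64°  [△PCZ]
3. ∠GCZ = 116°  [linear pair at C on PG]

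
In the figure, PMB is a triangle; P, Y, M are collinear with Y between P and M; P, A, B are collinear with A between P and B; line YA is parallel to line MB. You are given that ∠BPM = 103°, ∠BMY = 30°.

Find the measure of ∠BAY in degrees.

1. ∠BMP = 30°  [Y on ray MP]
2. ∠MBP = 47°  [△PMB]
3. ∠PAY = 47°  [YA∥MB, corresponding at A]
4. ∠BAY = 133°  [linear pair at A on PB]

∠BAY = 133°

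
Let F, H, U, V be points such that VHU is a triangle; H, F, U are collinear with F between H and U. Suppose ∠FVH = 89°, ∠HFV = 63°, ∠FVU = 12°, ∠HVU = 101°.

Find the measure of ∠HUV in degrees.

∠HUV = 51°

1. ∠UFV = 117°  [linear pair at F on HU]
2. ∠FUV = 51°  [△VFU]
3. ∠HUV = 51°  [F on ray UH]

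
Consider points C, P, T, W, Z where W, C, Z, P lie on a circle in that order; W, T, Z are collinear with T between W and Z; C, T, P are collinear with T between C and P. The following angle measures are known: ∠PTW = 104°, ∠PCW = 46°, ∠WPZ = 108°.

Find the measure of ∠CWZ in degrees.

∠CWZ = 58°

1. ∠CTZ = 104°  [vertical angles at T]
2. ∠CTW = 76°  [linear pair at T on WZ]
3. ∠CWZ = 58°  [△WTC]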